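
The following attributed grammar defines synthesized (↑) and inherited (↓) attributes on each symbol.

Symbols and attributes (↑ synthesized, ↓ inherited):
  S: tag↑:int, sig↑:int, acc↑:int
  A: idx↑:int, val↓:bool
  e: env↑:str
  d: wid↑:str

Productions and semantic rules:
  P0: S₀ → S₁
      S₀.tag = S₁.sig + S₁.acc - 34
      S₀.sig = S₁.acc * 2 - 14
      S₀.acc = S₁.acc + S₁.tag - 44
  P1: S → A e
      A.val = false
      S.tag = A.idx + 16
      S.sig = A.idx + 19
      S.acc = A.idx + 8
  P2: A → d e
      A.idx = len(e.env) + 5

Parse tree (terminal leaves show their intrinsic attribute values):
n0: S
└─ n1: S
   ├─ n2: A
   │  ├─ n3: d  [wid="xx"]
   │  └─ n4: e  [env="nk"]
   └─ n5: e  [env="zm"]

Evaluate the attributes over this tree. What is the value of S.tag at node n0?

7

1. n2.val = false  [false]
2. n3.wid = "xx"  [terminal]
3. n4.env = "nk"  [terminal]
4. n2.idx = 7  [len(e.env) + 5]
5. n5.env = "zm"  [terminal]
6. n1.tag = 23  [A.idx + 16]
7. n1.sig = 26  [A.idx + 19]
8. n1.acc = 15  [A.idx + 8]
9. n0.tag = 7  [S₁.sig + S₁.acc - 34]
10. n0.sig = 16  [S₁.acc * 2 - 14]
11. n0.acc = -6  [S₁.acc + S₁.tag - 44]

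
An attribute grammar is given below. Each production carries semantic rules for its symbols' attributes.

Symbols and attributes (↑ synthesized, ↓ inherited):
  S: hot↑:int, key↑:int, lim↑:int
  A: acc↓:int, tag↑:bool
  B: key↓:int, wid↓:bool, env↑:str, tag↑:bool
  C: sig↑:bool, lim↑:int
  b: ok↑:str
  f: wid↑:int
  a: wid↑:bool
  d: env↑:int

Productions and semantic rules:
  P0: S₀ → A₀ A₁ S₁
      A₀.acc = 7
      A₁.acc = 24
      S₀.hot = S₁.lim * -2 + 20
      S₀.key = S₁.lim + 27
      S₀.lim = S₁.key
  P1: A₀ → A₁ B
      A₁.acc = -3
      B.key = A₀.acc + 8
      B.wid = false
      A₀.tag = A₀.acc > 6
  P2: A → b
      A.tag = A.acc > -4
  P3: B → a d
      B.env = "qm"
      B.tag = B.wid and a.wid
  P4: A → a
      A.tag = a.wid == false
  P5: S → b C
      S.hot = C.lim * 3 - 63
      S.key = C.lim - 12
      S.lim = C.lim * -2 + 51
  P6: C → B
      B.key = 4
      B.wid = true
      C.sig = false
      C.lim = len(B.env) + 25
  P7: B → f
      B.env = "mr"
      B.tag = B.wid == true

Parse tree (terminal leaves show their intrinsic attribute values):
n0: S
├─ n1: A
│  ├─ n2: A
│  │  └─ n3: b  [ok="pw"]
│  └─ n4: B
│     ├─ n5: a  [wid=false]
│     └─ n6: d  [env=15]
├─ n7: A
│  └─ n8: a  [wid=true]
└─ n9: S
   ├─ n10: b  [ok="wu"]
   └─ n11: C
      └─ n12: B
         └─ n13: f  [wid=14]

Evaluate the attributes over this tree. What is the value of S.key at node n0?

24

1. n1.acc = 7  [7]
2. n2.acc = -3  [-3]
3. n3.ok = "pw"  [terminal]
4. n2.tag = true  [A.acc > -4]
5. n4.key = 15  [A₀.acc + 8]
6. n4.wid = false  [false]
7. n5.wid = false  [terminal]
8. n6.env = 15  [terminal]
9. n4.env = "qm"  ["qm"]
10. n4.tag = false  [B.wid and a.wid]
11. n1.tag = true  [A₀.acc > 6]
12. n7.acc = 24  [24]
13. n8.wid = true  [terminal]
14. n7.tag = false  [a.wid == false]
15. n10.ok = "wu"  [terminal]
16. n12.key = 4  [4]
17. n12.wid = true  [true]
18. n13.wid = 14  [terminal]
19. n12.env = "mr"  ["mr"]
20. n12.tag = true  [B.wid == true]
21. n11.sig = false  [false]
22. n11.lim = 27  [len(B.env) + 25]
23. n9.hot = 18  [C.lim * 3 - 63]
24. n9.key = 15  [C.lim - 12]
25. n9.lim = -3  [C.lim * -2 + 51]
26. n0.hot = 26  [S₁.lim * -2 + 20]
27. n0.key = 24  [S₁.lim + 27]
28. n0.lim = 15  [S₁.key]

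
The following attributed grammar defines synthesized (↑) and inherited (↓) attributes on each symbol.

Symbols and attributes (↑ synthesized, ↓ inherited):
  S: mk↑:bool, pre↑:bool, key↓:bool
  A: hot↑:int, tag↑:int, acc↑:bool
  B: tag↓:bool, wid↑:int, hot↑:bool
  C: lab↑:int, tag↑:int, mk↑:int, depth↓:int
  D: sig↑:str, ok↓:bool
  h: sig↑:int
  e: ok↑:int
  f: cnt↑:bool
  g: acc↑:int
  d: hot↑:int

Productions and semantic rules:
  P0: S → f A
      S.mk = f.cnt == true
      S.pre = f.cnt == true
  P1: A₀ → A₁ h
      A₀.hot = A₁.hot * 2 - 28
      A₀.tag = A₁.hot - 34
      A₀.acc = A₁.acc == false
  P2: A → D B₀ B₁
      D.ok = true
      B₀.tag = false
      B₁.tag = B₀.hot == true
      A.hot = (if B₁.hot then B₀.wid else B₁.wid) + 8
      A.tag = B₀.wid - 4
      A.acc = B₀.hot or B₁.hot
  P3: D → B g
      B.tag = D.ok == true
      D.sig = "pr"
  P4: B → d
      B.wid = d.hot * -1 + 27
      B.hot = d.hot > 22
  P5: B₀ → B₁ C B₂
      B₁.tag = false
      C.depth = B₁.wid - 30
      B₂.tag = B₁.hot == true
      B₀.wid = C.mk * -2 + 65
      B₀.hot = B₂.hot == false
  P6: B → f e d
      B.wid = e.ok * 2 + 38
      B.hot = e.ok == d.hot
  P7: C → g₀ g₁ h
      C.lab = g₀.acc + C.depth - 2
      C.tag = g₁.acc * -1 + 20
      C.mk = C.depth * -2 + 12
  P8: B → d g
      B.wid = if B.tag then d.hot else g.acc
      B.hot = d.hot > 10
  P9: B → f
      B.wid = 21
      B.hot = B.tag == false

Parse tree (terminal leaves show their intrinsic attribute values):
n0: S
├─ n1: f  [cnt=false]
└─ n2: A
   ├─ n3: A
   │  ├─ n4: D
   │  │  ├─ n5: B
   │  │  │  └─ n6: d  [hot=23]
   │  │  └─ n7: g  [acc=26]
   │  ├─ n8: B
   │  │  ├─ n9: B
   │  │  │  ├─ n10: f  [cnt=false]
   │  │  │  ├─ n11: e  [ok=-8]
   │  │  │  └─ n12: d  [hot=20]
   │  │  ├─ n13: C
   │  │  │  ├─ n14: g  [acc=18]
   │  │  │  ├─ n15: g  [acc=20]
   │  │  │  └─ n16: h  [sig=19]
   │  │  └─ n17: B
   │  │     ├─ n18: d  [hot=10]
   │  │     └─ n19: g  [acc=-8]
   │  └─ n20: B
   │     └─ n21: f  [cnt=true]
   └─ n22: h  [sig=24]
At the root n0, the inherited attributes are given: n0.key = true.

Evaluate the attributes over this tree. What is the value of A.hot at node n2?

1. n0.key = true  [given at root]
2. n1.cnt = false  [terminal]
3. n4.ok = true  [true]
4. n5.tag = true  [D.ok == true]
5. n6.hot = 23  [terminal]
6. n5.wid = 4  [d.hot * -1 + 27]
7. n5.hot = true  [d.hot > 22]
8. n7.acc = 26  [terminal]
9. n4.sig = "pr"  ["pr"]
10. n8.tag = false  [false]
11. n9.tag = false  [false]
12. n10.cnt = false  [terminal]
13. n11.ok = -8  [terminal]
14. n12.hot = 20  [terminal]
15. n9.wid = 22  [e.ok * 2 + 38]
16. n9.hot = false  [e.ok == d.hot]
17. n13.depth = -8  [B₁.wid - 30]
18. n14.acc = 18  [terminal]
19. n15.acc = 20  [terminal]
20. n16.sig = 19  [terminal]
21. n13.lab = 8  [g₀.acc + C.depth - 2]
22. n13.tag = 0  [g₁.acc * -1 + 20]
23. n13.mk = 28  [C.depth * -2 + 12]
24. n17.tag = false  [B₁.hot == true]
25. n18.hot = 10  [terminal]
26. n19.acc = -8  [terminal]
27. n17.wid = -8  [if B.tag then d.hot else g.acc]
28. n17.hot = false  [d.hot > 10]
29. n8.wid = 9  [C.mk * -2 + 65]
30. n8.hot = true  [B₂.hot == false]
31. n20.tag = true  [B₀.hot == true]
32. n21.cnt = true  [terminal]
33. n20.wid = 21  [21]
34. n20.hot = false  [B.tag == false]
35. n3.hot = 29  [(if B₁.hot then B₀.wid else B₁.wid) + 8]
36. n3.tag = 5  [B₀.wid - 4]
37. n3.acc = true  [B₀.hot or B₁.hot]
38. n22.sig = 24  [terminal]
39. n2.hot = 30  [A₁.hot * 2 - 28]
40. n2.tag = -5  [A₁.hot - 34]
41. n2.acc = false  [A₁.acc == false]
42. n0.mk = false  [f.cnt == true]
43. n0.pre = false  [f.cnt == true]

30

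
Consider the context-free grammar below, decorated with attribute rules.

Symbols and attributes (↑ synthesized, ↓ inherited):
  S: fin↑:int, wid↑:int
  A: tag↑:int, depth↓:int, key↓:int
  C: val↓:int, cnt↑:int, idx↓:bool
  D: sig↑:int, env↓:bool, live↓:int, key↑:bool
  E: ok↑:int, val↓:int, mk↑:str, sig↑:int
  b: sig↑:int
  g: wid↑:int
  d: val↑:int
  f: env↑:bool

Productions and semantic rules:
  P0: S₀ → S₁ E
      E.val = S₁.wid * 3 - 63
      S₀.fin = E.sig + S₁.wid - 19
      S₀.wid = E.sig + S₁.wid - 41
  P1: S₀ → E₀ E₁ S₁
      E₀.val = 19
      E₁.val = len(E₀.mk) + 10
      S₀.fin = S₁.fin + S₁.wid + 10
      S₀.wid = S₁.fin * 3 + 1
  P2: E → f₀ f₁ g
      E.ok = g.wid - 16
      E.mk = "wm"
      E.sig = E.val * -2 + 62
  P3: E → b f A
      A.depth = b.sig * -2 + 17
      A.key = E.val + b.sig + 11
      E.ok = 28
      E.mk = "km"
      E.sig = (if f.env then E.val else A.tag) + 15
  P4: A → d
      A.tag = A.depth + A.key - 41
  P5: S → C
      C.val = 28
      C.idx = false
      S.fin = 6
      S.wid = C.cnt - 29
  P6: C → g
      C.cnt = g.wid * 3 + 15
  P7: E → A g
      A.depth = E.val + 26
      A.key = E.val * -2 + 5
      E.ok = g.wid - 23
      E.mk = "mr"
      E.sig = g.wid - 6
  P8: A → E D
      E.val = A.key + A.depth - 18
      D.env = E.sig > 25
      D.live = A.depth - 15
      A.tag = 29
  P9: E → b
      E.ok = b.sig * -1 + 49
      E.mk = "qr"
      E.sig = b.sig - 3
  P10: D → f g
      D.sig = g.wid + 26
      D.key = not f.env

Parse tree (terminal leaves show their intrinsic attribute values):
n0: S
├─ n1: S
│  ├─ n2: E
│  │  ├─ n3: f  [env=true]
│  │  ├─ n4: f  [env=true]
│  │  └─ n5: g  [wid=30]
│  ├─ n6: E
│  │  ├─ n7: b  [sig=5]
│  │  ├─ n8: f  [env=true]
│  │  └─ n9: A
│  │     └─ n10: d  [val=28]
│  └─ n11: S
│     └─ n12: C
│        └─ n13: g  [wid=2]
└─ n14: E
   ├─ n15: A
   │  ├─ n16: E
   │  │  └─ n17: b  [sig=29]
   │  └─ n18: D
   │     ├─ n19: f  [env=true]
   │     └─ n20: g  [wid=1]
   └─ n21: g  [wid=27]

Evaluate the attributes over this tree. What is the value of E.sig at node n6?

27

1. n2.val = 19  [19]
2. n3.env = true  [terminal]
3. n4.env = true  [terminal]
4. n5.wid = 30  [terminal]
5. n2.ok = 14  [g.wid - 16]
6. n2.mk = "wm"  ["wm"]
7. n2.sig = 24  [E.val * -2 + 62]
8. n6.val = 12  [len(E₀.mk) + 10]
9. n7.sig = 5  [terminal]
10. n8.env = true  [terminal]
11. n9.depth = 7  [b.sig * -2 + 17]
12. n9.key = 28  [E.val + b.sig + 11]
13. n10.val = 28  [terminal]
14. n9.tag = -6  [A.depth + A.key - 41]
15. n6.ok = 28  [28]
16. n6.mk = "km"  ["km"]
17. n6.sig = 27  [(if f.env then E.val else A.tag) + 15]
18. n12.val = 28  [28]
19. n12.idx = false  [false]
20. n13.wid = 2  [terminal]
21. n12.cnt = 21  [g.wid * 3 + 15]
22. n11.fin = 6  [6]
23. n11.wid = -8  [C.cnt - 29]
24. n1.fin = 8  [S₁.fin + S₁.wid + 10]
25. n1.wid = 19  [S₁.fin * 3 + 1]
26. n14.val = -6  [S₁.wid * 3 - 63]
27. n15.depth = 20  [E.val + 26]
28. n15.key = 17  [E.val * -2 + 5]
29. n16.val = 19  [A.key + A.depth - 18]
30. n17.sig = 29  [terminal]
31. n16.ok = 20  [b.sig * -1 + 49]
32. n16.mk = "qr"  ["qr"]
33. n16.sig = 26  [b.sig - 3]
34. n18.env = true  [E.sig > 25]
35. n18.live = 5  [A.depth - 15]
36. n19.env = true  [terminal]
37. n20.wid = 1  [terminal]
38. n18.sig = 27  [g.wid + 26]
39. n18.key = false  [not f.env]
40. n15.tag = 29  [29]
41. n21.wid = 27  [terminal]
42. n14.ok = 4  [g.wid - 23]
43. n14.mk = "mr"  ["mr"]
44. n14.sig = 21  [g.wid - 6]
45. n0.fin = 21  [E.sig + S₁.wid - 19]
46. n0.wid = -1  [E.sig + S₁.wid - 41]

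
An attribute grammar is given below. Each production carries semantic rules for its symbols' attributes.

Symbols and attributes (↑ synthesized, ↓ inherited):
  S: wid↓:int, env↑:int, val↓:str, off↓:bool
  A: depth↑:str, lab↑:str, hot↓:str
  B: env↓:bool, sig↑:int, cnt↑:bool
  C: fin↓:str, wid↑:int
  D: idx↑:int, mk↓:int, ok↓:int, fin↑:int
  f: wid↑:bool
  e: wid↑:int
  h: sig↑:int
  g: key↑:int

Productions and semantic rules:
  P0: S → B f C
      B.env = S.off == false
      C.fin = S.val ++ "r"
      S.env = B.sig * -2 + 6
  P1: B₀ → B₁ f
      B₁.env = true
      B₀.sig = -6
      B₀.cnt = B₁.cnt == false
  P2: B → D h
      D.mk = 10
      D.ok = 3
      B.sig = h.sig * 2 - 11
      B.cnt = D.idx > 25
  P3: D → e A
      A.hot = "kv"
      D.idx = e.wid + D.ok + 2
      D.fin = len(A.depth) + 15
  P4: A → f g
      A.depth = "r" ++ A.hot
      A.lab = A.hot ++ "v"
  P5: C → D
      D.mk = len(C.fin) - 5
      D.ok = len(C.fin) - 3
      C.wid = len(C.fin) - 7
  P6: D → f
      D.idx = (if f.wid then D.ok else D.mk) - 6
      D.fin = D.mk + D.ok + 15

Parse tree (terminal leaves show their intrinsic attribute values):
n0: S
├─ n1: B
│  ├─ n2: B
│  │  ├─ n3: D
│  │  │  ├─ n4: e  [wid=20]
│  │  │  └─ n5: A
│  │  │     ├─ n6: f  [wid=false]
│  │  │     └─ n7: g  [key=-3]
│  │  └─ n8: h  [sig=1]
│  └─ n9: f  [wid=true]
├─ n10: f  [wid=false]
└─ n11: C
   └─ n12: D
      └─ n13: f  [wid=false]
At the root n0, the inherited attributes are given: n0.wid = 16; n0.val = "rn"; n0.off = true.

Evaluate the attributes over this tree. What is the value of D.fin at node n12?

13

1. n0.wid = 16  [given at root]
2. n0.val = "rn"  [given at root]
3. n0.off = true  [given at root]
4. n1.env = false  [S.off == false]
5. n2.env = true  [true]
6. n3.mk = 10  [10]
7. n3.ok = 3  [3]
8. n4.wid = 20  [terminal]
9. n5.hot = "kv"  ["kv"]
10. n6.wid = false  [terminal]
11. n7.key = -3  [terminal]
12. n5.depth = "rkv"  ["r" ++ A.hot]
13. n5.lab = "kvv"  [A.hot ++ "v"]
14. n3.idx = 25  [e.wid + D.ok + 2]
15. n3.fin = 18  [len(A.depth) + 15]
16. n8.sig = 1  [terminal]
17. n2.sig = -9  [h.sig * 2 - 11]
18. n2.cnt = false  [D.idx > 25]
19. n9.wid = true  [terminal]
20. n1.sig = -6  [-6]
21. n1.cnt = true  [B₁.cnt == false]
22. n10.wid = false  [terminal]
23. n11.fin = "rnr"  [S.val ++ "r"]
24. n12.mk = -2  [len(C.fin) - 5]
25. n12.ok = 0  [len(C.fin) - 3]
26. n13.wid = false  [terminal]
27. n12.idx = -8  [(if f.wid then D.ok else D.mk) - 6]
28. n12.fin = 13  [D.mk + D.ok + 15]
29. n11.wid = -4  [len(C.fin) - 7]
30. n0.env = 18  [B.sig * -2 + 6]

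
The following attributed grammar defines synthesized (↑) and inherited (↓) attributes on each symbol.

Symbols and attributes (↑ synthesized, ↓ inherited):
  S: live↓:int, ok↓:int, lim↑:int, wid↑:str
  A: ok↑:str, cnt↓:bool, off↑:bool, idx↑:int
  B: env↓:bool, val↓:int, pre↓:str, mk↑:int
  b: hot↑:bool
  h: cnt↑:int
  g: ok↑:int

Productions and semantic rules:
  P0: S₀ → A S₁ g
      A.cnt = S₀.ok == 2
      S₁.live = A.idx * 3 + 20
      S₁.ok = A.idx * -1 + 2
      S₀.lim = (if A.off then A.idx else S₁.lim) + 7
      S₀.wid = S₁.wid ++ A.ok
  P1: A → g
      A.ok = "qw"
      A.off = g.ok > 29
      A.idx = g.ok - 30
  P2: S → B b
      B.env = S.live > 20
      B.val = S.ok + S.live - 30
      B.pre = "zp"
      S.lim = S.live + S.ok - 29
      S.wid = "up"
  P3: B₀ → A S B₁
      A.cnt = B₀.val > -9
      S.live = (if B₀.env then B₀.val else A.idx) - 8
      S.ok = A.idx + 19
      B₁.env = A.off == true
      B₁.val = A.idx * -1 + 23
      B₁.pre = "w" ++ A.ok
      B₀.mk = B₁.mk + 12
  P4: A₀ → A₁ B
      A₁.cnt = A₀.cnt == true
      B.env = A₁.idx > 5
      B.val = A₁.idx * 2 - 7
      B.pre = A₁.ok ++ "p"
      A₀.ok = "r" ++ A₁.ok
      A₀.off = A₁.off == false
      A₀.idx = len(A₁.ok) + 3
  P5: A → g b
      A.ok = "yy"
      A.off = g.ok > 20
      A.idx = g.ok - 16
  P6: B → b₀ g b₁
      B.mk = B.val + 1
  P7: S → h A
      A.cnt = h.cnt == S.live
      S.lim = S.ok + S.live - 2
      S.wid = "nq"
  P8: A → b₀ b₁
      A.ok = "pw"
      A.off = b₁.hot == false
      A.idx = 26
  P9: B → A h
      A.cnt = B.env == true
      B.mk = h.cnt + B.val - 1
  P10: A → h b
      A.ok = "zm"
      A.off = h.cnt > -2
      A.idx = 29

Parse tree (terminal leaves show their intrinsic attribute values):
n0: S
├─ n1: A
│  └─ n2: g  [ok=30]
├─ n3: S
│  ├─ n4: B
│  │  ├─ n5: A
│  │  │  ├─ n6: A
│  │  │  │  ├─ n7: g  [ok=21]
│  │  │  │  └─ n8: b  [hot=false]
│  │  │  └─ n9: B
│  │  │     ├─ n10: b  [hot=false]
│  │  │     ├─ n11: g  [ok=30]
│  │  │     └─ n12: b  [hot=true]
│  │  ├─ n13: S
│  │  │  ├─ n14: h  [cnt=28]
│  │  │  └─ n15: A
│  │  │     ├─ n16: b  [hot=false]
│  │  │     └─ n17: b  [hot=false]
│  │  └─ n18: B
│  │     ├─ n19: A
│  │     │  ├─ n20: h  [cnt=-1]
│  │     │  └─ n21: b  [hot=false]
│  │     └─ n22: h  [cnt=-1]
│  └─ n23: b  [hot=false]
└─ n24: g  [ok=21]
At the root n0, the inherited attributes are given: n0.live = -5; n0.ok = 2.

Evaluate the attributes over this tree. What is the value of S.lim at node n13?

19

1. n0.live = -5  [given at root]
2. n0.ok = 2  [given at root]
3. n1.cnt = true  [S₀.ok == 2]
4. n2.ok = 30  [terminal]
5. n1.ok = "qw"  ["qw"]
6. n1.off = true  [g.ok > 29]
7. n1.idx = 0  [g.ok - 30]
8. n3.live = 20  [A.idx * 3 + 20]
9. n3.ok = 2  [A.idx * -1 + 2]
10. n4.env = false  [S.live > 20]
11. n4.val = -8  [S.ok + S.live - 30]
12. n4.pre = "zp"  ["zp"]
13. n5.cnt = true  [B₀.val > -9]
14. n6.cnt = true  [A₀.cnt == true]
15. n7.ok = 21  [terminal]
16. n8.hot = false  [terminal]
17. n6.ok = "yy"  ["yy"]
18. n6.off = true  [g.ok > 20]
19. n6.idx = 5  [g.ok - 16]
20. n9.env = false  [A₁.idx > 5]
21. n9.val = 3  [A₁.idx * 2 - 7]
22. n9.pre = "yyp"  [A₁.ok ++ "p"]
23. n10.hot = false  [terminal]
24. n11.ok = 30  [terminal]
25. n12.hot = true  [terminal]
26. n9.mk = 4  [B.val + 1]
27. n5.ok = "ryy"  ["r" ++ A₁.ok]
28. n5.off = false  [A₁.off == false]
29. n5.idx = 5  [len(A₁.ok) + 3]
30. n13.live = -3  [(if B₀.env then B₀.val else A.idx) - 8]
31. n13.ok = 24  [A.idx + 19]
32. n14.cnt = 28  [terminal]
33. n15.cnt = false  [h.cnt == S.live]
34. n16.hot = false  [terminal]
35. n17.hot = false  [terminal]
36. n15.ok = "pw"  ["pw"]
37. n15.off = true  [b₁.hot == false]
38. n15.idx = 26  [26]
39. n13.lim = 19  [S.ok + S.live - 2]
40. n13.wid = "nq"  ["nq"]
41. n18.env = false  [A.off == true]
42. n18.val = 18  [A.idx * -1 + 23]
43. n18.pre = "wryy"  ["w" ++ A.ok]
44. n19.cnt = false  [B.env == true]
45. n20.cnt = -1  [terminal]
46. n21.hot = false  [terminal]
47. n19.ok = "zm"  ["zm"]
48. n19.off = true  [h.cnt > -2]
49. n19.idx = 29  [29]
50. n22.cnt = -1  [terminal]
51. n18.mk = 16  [h.cnt + B.val - 1]
52. n4.mk = 28  [B₁.mk + 12]
53. n23.hot = false  [terminal]
54. n3.lim = -7  [S.live + S.ok - 29]
55. n3.wid = "up"  ["up"]
56. n24.ok = 21  [terminal]
57. n0.lim = 7  [(if A.off then A.idx else S₁.lim) + 7]
58. n0.wid = "upqw"  [S₁.wid ++ A.ok]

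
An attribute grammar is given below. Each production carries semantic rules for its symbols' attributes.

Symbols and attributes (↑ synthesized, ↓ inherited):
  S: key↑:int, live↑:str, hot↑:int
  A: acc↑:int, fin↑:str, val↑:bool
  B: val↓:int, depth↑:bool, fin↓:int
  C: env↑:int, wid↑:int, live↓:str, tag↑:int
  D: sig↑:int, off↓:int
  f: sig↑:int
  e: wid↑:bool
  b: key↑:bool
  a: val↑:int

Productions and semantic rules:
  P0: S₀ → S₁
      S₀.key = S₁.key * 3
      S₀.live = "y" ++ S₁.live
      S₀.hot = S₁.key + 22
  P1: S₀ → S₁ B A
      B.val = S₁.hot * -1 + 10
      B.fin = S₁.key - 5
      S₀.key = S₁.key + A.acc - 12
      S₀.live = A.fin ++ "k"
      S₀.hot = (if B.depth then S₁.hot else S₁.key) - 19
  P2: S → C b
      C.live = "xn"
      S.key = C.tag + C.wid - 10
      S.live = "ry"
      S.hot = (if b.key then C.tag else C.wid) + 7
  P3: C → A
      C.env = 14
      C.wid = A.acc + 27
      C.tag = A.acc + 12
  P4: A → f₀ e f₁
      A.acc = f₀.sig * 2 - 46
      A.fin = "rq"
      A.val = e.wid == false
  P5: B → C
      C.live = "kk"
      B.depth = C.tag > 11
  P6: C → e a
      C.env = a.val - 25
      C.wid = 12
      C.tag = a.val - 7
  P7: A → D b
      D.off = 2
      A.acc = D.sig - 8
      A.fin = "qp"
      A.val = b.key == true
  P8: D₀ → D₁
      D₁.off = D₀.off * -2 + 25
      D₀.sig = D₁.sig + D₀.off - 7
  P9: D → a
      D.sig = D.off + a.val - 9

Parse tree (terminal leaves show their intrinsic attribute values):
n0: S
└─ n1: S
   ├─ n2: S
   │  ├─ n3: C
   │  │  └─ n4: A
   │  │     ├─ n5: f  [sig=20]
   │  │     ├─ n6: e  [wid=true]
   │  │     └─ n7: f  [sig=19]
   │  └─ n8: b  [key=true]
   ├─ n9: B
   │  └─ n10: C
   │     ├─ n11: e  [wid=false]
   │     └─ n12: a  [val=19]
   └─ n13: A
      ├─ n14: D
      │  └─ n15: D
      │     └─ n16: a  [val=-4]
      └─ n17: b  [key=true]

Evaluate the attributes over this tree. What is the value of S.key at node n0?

0

1. n3.live = "xn"  ["xn"]
2. n5.sig = 20  [terminal]
3. n6.wid = true  [terminal]
4. n7.sig = 19  [terminal]
5. n4.acc = -6  [f₀.sig * 2 - 46]
6. n4.fin = "rq"  ["rq"]
7. n4.val = false  [e.wid == false]
8. n3.env = 14  [14]
9. n3.wid = 21  [A.acc + 27]
10. n3.tag = 6  [A.acc + 12]
11. n8.key = true  [terminal]
12. n2.key = 17  [C.tag + C.wid - 10]
13. n2.live = "ry"  ["ry"]
14. n2.hot = 13  [(if b.key then C.tag else C.wid) + 7]
15. n9.val = -3  [S₁.hot * -1 + 10]
16. n9.fin = 12  [S₁.key - 5]
17. n10.live = "kk"  ["kk"]
18. n11.wid = false  [terminal]
19. n12.val = 19  [terminal]
20. n10.env = -6  [a.val - 25]
21. n10.wid = 12  [12]
22. n10.tag = 12  [a.val - 7]
23. n9.depth = true  [C.tag > 11]
24. n14.off = 2  [2]
25. n15.off = 21  [D₀.off * -2 + 25]
26. n16.val = -4  [terminal]
27. n15.sig = 8  [D.off + a.val - 9]
28. n14.sig = 3  [D₁.sig + D₀.off - 7]
29. n17.key = true  [terminal]
30. n13.acc = -5  [D.sig - 8]
31. n13.fin = "qp"  ["qp"]
32. n13.val = true  [b.key == true]
33. n1.key = 0  [S₁.key + A.acc - 12]
34. n1.live = "qpk"  [A.fin ++ "k"]
35. n1.hot = -6  [(if B.depth then S₁.hot else S₁.key) - 19]
36. n0.key = 0  [S₁.key * 3]
37. n0.live = "yqpk"  ["y" ++ S₁.live]
38. n0.hot = 22  [S₁.key + 22]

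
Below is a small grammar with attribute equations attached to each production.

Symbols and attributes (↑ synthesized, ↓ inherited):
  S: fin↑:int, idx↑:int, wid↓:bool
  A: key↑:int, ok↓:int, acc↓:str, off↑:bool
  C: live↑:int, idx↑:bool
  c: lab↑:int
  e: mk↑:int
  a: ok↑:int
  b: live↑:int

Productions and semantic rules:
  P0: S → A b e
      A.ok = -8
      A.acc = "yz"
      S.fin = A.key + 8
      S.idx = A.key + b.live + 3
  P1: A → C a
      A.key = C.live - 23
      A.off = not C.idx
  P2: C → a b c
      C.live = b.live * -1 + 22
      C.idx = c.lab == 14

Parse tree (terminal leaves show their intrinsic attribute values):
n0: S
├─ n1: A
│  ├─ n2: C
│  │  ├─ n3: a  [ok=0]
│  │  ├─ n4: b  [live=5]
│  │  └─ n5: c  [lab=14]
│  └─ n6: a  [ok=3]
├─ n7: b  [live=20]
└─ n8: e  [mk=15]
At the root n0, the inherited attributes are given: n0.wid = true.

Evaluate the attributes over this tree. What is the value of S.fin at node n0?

2

1. n0.wid = true  [given at root]
2. n1.ok = -8  [-8]
3. n1.acc = "yz"  ["yz"]
4. n3.ok = 0  [terminal]
5. n4.live = 5  [terminal]
6. n5.lab = 14  [terminal]
7. n2.live = 17  [b.live * -1 + 22]
8. n2.idx = true  [c.lab == 14]
9. n6.ok = 3  [terminal]
10. n1.key = -6  [C.live - 23]
11. n1.off = false  [not C.idx]
12. n7.live = 20  [terminal]
13. n8.mk = 15  [terminal]
14. n0.fin = 2  [A.key + 8]
15. n0.idx = 17  [A.key + b.live + 3]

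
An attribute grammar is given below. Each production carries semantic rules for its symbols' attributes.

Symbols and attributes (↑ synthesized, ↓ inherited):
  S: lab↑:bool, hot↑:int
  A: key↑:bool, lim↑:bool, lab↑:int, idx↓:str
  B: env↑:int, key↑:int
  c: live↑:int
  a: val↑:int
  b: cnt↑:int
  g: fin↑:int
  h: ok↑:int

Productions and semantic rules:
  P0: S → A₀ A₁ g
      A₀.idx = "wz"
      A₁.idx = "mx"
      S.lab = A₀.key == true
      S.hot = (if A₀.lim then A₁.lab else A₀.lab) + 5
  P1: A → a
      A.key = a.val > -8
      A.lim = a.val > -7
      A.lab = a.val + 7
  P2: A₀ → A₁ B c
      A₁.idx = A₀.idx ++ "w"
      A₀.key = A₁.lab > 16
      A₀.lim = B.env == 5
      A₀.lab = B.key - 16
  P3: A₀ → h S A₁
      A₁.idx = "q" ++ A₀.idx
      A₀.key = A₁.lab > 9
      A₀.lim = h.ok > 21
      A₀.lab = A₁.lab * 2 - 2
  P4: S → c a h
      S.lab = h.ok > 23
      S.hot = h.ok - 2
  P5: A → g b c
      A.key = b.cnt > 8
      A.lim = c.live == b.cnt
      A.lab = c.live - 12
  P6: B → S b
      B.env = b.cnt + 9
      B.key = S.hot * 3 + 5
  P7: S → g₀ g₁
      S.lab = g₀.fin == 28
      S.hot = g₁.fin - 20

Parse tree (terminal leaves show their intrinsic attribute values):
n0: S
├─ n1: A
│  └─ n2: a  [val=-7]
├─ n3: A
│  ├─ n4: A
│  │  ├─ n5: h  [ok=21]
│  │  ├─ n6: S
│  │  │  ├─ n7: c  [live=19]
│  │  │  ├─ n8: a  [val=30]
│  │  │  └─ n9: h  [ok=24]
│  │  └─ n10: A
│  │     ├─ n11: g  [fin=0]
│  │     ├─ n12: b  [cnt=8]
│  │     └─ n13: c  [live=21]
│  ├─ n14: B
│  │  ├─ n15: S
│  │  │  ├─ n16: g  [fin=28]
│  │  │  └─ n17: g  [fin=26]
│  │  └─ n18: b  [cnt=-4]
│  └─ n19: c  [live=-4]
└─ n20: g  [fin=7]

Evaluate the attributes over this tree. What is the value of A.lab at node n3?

1. n1.idx = "wz"  ["wz"]
2. n2.val = -7  [terminal]
3. n1.key = true  [a.val > -8]
4. n1.lim = false  [a.val > -7]
5. n1.lab = 0  [a.val + 7]
6. n3.idx = "mx"  ["mx"]
7. n4.idx = "mxw"  [A₀.idx ++ "w"]
8. n5.ok = 21  [terminal]
9. n7.live = 19  [terminal]
10. n8.val = 30  [terminal]
11. n9.ok = 24  [terminal]
12. n6.lab = true  [h.ok > 23]
13. n6.hot = 22  [h.ok - 2]
14. n10.idx = "qmxw"  ["q" ++ A₀.idx]
15. n11.fin = 0  [terminal]
16. n12.cnt = 8  [terminal]
17. n13.live = 21  [terminal]
18. n10.key = false  [b.cnt > 8]
19. n10.lim = false  [c.live == b.cnt]
20. n10.lab = 9  [c.live - 12]
21. n4.key = false  [A₁.lab > 9]
22. n4.lim = false  [h.ok > 21]
23. n4.lab = 16  [A₁.lab * 2 - 2]
24. n16.fin = 28  [terminal]
25. n17.fin = 26  [terminal]
26. n15.lab = true  [g₀.fin == 28]
27. n15.hot = 6  [g₁.fin - 20]
28. n18.cnt = -4  [terminal]
29. n14.env = 5  [b.cnt + 9]
30. n14.key = 23  [S.hot * 3 + 5]
31. n19.live = -4  [terminal]
32. n3.key = false  [A₁.lab > 16]
33. n3.lim = true  [B.env == 5]
34. n3.lab = 7  [B.key - 16]
35. n20.fin = 7  [terminal]
36. n0.lab = true  [A₀.key == true]
37. n0.hot = 5  [(if A₀.lim then A₁.lab else A₀.lab) + 5]

7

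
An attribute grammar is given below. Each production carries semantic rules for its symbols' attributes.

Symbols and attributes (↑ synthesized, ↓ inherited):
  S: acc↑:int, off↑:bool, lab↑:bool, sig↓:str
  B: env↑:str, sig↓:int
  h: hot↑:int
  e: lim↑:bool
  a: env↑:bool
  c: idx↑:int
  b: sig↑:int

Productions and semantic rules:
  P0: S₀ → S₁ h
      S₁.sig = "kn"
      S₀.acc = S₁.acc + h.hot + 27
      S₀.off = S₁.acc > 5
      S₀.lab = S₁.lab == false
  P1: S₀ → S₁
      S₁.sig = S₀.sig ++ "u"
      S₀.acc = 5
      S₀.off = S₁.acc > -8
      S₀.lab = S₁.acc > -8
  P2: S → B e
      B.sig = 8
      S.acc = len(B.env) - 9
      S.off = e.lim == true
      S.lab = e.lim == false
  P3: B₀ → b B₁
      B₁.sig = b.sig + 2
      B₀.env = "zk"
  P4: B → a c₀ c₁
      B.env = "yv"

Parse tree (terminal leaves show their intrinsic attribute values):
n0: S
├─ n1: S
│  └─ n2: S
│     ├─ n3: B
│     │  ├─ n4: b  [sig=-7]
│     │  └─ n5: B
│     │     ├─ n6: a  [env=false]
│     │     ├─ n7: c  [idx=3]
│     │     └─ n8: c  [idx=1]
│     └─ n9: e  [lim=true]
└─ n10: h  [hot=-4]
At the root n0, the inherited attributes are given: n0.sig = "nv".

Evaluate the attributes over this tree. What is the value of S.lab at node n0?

false

1. n0.sig = "nv"  [given at root]
2. n1.sig = "kn"  ["kn"]
3. n2.sig = "knu"  [S₀.sig ++ "u"]
4. n3.sig = 8  [8]
5. n4.sig = -7  [terminal]
6. n5.sig = -5  [b.sig + 2]
7. n6.env = false  [terminal]
8. n7.idx = 3  [terminal]
9. n8.idx = 1  [terminal]
10. n5.env = "yv"  ["yv"]
11. n3.env = "zk"  ["zk"]
12. n9.lim = true  [terminal]
13. n2.acc = -7  [len(B.env) - 9]
14. n2.off = true  [e.lim == true]
15. n2.lab = false  [e.lim == false]
16. n1.acc = 5  [5]
17. n1.off = true  [S₁.acc > -8]
18. n1.lab = true  [S₁.acc > -8]
19. n10.hot = -4  [terminal]
20. n0.acc = 28  [S₁.acc + h.hot + 27]
21. n0.off = false  [S₁.acc > 5]
22. n0.lab = false  [S₁.lab == false]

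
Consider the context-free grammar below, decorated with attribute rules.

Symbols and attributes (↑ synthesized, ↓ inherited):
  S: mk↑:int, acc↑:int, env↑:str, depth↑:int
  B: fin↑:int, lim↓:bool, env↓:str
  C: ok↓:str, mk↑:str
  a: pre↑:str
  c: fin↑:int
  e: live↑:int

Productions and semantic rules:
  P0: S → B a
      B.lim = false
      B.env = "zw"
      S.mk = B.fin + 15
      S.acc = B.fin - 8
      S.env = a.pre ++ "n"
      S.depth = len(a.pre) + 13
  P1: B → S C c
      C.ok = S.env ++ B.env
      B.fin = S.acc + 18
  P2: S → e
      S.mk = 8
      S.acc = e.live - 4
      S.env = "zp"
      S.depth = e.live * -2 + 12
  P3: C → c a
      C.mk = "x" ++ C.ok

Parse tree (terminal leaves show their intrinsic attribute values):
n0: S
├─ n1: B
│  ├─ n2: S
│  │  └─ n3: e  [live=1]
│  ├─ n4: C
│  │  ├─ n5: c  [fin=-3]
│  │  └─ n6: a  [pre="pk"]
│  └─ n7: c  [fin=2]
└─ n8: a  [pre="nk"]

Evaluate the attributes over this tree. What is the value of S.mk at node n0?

30

1. n1.lim = false  [false]
2. n1.env = "zw"  ["zw"]
3. n3.live = 1  [terminal]
4. n2.mk = 8  [8]
5. n2.acc = -3  [e.live - 4]
6. n2.env = "zp"  ["zp"]
7. n2.depth = 10  [e.live * -2 + 12]
8. n4.ok = "zpzw"  [S.env ++ B.env]
9. n5.fin = -3  [terminal]
10. n6.pre = "pk"  [terminal]
11. n4.mk = "xzpzw"  ["x" ++ C.ok]
12. n7.fin = 2  [terminal]
13. n1.fin = 15  [S.acc + 18]
14. n8.pre = "nk"  [terminal]
15. n0.mk = 30  [B.fin + 15]
16. n0.acc = 7  [B.fin - 8]
17. n0.env = "nkn"  [a.pre ++ "n"]
18. n0.depth = 15  [len(a.pre) + 13]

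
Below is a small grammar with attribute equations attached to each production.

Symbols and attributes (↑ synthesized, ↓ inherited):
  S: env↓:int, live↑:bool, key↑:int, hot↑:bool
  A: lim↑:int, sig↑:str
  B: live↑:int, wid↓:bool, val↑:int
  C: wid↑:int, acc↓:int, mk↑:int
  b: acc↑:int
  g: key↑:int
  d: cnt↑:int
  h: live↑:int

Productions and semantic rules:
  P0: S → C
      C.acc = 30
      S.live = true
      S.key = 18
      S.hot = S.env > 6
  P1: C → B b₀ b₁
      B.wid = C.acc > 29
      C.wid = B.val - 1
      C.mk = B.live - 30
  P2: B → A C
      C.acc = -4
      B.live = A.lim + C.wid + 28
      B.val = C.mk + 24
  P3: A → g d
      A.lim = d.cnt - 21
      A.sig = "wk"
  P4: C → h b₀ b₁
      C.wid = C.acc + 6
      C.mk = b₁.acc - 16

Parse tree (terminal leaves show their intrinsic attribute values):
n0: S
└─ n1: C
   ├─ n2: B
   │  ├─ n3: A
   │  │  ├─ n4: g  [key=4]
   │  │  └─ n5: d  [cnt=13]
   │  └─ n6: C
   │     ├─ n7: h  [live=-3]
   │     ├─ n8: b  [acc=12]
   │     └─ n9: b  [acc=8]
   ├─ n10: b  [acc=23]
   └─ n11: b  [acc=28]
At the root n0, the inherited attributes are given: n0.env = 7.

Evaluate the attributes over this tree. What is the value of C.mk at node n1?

-8

1. n0.env = 7  [given at root]
2. n1.acc = 30  [30]
3. n2.wid = true  [C.acc > 29]
4. n4.key = 4  [terminal]
5. n5.cnt = 13  [terminal]
6. n3.lim = -8  [d.cnt - 21]
7. n3.sig = "wk"  ["wk"]
8. n6.acc = -4  [-4]
9. n7.live = -3  [terminal]
10. n8.acc = 12  [terminal]
11. n9.acc = 8  [terminal]
12. n6.wid = 2  [C.acc + 6]
13. n6.mk = -8  [b₁.acc - 16]
14. n2.live = 22  [A.lim + C.wid + 28]
15. n2.val = 16  [C.mk + 24]
16. n10.acc = 23  [terminal]
17. n11.acc = 28  [terminal]
18. n1.wid = 15  [B.val - 1]
19. n1.mk = -8  [B.live - 30]
20. n0.live = true  [true]
21. n0.key = 18  [18]
22. n0.hot = true  [S.env > 6]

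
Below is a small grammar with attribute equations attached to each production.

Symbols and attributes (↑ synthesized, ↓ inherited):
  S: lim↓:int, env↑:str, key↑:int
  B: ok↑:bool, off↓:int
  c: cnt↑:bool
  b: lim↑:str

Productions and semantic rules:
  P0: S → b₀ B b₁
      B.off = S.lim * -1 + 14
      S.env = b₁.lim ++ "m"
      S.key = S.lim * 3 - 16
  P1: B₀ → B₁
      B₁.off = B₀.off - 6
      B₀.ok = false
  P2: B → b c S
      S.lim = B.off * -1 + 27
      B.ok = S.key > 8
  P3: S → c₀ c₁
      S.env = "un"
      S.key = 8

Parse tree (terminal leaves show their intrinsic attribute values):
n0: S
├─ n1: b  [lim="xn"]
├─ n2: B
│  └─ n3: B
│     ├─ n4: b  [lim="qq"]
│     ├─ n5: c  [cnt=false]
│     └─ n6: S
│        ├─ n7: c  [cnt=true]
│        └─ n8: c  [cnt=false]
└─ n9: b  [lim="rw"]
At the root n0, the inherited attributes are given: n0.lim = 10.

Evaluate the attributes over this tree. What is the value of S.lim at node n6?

1. n0.lim = 10  [given at root]
2. n1.lim = "xn"  [terminal]
3. n2.off = 4  [S.lim * -1 + 14]
4. n3.off = -2  [B₀.off - 6]
5. n4.lim = "qq"  [terminal]
6. n5.cnt = false  [terminal]
7. n6.lim = 29  [B.off * -1 + 27]
8. n7.cnt = true  [terminal]
9. n8.cnt = false  [terminal]
10. n6.env = "un"  ["un"]
11. n6.key = 8  [8]
12. n3.ok = false  [S.key > 8]
13. n2.ok = false  [false]
14. n9.lim = "rw"  [terminal]
15. n0.env = "rwm"  [b₁.lim ++ "m"]
16. n0.key = 14  [S.lim * 3 - 16]

29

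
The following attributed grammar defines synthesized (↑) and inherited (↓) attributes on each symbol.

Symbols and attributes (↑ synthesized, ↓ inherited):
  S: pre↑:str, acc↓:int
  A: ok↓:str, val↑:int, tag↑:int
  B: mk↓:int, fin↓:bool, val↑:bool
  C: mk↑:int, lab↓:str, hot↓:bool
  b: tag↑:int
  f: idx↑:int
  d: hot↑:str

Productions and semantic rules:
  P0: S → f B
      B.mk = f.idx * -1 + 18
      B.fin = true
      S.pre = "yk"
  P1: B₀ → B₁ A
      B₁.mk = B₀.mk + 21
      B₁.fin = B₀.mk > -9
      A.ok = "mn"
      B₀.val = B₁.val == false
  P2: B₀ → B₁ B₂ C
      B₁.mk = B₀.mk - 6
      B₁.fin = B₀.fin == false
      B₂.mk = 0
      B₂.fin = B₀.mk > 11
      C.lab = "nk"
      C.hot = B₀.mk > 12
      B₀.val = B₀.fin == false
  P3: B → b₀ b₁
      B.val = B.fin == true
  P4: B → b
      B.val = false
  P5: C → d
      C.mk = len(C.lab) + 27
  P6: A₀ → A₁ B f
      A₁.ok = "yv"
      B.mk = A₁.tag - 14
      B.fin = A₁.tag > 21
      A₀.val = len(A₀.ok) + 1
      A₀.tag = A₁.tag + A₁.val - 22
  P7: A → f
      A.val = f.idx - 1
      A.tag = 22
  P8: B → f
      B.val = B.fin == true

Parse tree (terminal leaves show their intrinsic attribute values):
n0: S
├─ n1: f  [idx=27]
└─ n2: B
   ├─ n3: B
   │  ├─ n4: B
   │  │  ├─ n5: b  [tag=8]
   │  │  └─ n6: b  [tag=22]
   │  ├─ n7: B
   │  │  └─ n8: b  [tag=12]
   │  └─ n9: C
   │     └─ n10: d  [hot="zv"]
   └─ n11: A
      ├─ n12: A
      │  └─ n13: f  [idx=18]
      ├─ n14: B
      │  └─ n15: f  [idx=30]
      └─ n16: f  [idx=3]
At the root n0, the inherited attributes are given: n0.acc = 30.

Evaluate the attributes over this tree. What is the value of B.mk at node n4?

6

1. n0.acc = 30  [given at root]
2. n1.idx = 27  [terminal]
3. n2.mk = -9  [f.idx * -1 + 18]
4. n2.fin = true  [true]
5. n3.mk = 12  [B₀.mk + 21]
6. n3.fin = false  [B₀.mk > -9]
7. n4.mk = 6  [B₀.mk - 6]
8. n4.fin = true  [B₀.fin == false]
9. n5.tag = 8  [terminal]
10. n6.tag = 22  [terminal]
11. n4.val = true  [B.fin == true]
12. n7.mk = 0  [0]
13. n7.fin = true  [B₀.mk > 11]
14. n8.tag = 12  [terminal]
15. n7.val = false  [false]
16. n9.lab = "nk"  ["nk"]
17. n9.hot = false  [B₀.mk > 12]
18. n10.hot = "zv"  [terminal]
19. n9.mk = 29  [len(C.lab) + 27]
20. n3.val = true  [B₀.fin == false]
21. n11.ok = "mn"  ["mn"]
22. n12.ok = "yv"  ["yv"]
23. n13.idx = 18  [terminal]
24. n12.val = 17  [f.idx - 1]
25. n12.tag = 22  [22]
26. n14.mk = 8  [A₁.tag - 14]
27. n14.fin = true  [A₁.tag > 21]
28. n15.idx = 30  [terminal]
29. n14.val = true  [B.fin == true]
30. n16.idx = 3  [terminal]
31. n11.val = 3  [len(A₀.ok) + 1]
32. n11.tag = 17  [A₁.tag + A₁.val - 22]
33. n2.val = false  [B₁.val == false]
34. n0.pre = "yk"  ["yk"]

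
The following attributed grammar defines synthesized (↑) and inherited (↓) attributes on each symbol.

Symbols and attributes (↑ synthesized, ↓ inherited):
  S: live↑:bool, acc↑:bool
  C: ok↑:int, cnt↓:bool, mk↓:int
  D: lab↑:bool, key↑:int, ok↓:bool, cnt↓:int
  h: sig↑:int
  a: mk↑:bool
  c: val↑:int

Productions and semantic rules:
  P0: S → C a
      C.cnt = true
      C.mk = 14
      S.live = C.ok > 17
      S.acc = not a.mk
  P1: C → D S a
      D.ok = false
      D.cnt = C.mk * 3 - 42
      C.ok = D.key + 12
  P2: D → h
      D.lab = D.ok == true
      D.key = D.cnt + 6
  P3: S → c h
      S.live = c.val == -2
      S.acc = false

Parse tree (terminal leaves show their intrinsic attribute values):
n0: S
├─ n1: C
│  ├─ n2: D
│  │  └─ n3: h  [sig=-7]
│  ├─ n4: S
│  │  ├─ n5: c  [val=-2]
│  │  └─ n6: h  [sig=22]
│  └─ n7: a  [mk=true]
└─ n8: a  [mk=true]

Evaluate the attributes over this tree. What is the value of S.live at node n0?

1. n1.cnt = true  [true]
2. n1.mk = 14  [14]
3. n2.ok = false  [false]
4. n2.cnt = 0  [C.mk * 3 - 42]
5. n3.sig = -7  [terminal]
6. n2.lab = false  [D.ok == true]
7. n2.key = 6  [D.cnt + 6]
8. n5.val = -2  [terminal]
9. n6.sig = 22  [terminal]
10. n4.live = true  [c.val == -2]
11. n4.acc = false  [false]
12. n7.mk = true  [terminal]
13. n1.ok = 18  [D.key + 12]
14. n8.mk = true  [terminal]
15. n0.live = true  [C.ok > 17]
16. n0.acc = false  [not a.mk]

true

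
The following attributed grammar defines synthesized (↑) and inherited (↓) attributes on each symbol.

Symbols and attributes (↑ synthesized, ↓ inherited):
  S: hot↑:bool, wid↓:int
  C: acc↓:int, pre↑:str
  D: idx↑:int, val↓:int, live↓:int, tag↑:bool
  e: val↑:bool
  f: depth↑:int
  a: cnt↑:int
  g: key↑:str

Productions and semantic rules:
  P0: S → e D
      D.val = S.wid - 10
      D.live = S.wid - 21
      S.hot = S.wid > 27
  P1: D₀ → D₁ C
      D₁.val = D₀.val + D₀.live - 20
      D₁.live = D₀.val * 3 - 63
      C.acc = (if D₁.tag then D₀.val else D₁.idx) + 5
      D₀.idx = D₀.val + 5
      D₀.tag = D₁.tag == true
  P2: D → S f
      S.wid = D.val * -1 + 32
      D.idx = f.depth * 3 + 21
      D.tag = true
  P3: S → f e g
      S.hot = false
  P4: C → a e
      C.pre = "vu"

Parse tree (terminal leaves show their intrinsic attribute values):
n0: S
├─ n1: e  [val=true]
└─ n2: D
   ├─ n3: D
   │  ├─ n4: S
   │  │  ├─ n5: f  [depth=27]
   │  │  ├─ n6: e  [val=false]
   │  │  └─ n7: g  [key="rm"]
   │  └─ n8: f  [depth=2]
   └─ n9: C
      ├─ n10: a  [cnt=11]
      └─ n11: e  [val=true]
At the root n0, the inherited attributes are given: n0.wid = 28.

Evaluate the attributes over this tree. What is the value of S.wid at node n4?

27

1. n0.wid = 28  [given at root]
2. n1.val = true  [terminal]
3. n2.val = 18  [S.wid - 10]
4. n2.live = 7  [S.wid - 21]
5. n3.val = 5  [D₀.val + D₀.live - 20]
6. n3.live = -9  [D₀.val * 3 - 63]
7. n4.wid = 27  [D.val * -1 + 32]
8. n5.depth = 27  [terminal]
9. n6.val = false  [terminal]
10. n7.key = "rm"  [terminal]
11. n4.hot = false  [false]
12. n8.depth = 2  [terminal]
13. n3.idx = 27  [f.depth * 3 + 21]
14. n3.tag = true  [true]
15. n9.acc = 23  [(if D₁.tag then D₀.val else D₁.idx) + 5]
16. n10.cnt = 11  [terminal]
17. n11.val = true  [terminal]
18. n9.pre = "vu"  ["vu"]
19. n2.idx = 23  [D₀.val + 5]
20. n2.tag = true  [D₁.tag == true]
21. n0.hot = true  [S.wid > 27]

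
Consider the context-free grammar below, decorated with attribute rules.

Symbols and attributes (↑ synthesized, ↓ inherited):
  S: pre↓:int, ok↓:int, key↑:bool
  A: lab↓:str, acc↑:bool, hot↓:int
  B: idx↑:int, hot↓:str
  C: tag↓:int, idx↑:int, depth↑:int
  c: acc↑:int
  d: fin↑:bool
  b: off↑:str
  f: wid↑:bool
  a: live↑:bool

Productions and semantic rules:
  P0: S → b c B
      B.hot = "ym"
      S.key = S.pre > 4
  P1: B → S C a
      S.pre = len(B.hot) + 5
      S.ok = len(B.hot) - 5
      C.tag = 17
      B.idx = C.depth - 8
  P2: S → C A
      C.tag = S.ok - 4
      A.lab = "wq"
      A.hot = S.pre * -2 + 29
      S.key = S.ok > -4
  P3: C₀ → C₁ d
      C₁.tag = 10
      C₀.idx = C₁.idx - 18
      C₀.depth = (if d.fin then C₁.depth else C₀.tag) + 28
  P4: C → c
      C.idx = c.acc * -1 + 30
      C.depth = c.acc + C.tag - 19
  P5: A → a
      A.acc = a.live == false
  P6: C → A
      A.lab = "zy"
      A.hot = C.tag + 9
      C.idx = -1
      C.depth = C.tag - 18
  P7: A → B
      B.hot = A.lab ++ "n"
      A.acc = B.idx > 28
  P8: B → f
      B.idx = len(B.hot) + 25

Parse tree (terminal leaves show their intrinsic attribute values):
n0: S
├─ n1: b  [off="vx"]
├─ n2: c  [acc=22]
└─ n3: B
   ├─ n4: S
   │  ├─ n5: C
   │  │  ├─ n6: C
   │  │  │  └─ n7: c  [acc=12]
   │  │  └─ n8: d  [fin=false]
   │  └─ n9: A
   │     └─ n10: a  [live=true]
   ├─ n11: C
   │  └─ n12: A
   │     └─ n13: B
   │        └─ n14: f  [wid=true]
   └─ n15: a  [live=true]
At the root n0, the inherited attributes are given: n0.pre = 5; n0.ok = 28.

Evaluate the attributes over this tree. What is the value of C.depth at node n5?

1. n0.pre = 5  [given at root]
2. n0.ok = 28  [given at root]
3. n1.off = "vx"  [terminal]
4. n2.acc = 22  [terminal]
5. n3.hot = "ym"  ["ym"]
6. n4.pre = 7  [len(B.hot) + 5]
7. n4.ok = -3  [len(B.hot) - 5]
8. n5.tag = -7  [S.ok - 4]
9. n6.tag = 10  [10]
10. n7.acc = 12  [terminal]
11. n6.idx = 18  [c.acc * -1 + 30]
12. n6.depth = 3  [c.acc + C.tag - 19]
13. n8.fin = false  [terminal]
14. n5.idx = 0  [C₁.idx - 18]
15. n5.depth = 21  [(if d.fin then C₁.depth else C₀.tag) + 28]
16. n9.lab = "wq"  ["wq"]
17. n9.hot = 15  [S.pre * -2 + 29]
18. n10.live = true  [terminal]
19. n9.acc = false  [a.live == false]
20. n4.key = true  [S.ok > -4]
21. n11.tag = 17  [17]
22. n12.lab = "zy"  ["zy"]
23. n12.hot = 26  [C.tag + 9]
24. n13.hot = "zyn"  [A.lab ++ "n"]
25. n14.wid = true  [terminal]
26. n13.idx = 28  [len(B.hot) + 25]
27. n12.acc = false  [B.idx > 28]
28. n11.idx = -1  [-1]
29. n11.depth = -1  [C.tag - 18]
30. n15.live = true  [terminal]
31. n3.idx = -9  [C.depth - 8]
32. n0.key = true  [S.pre > 4]

21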